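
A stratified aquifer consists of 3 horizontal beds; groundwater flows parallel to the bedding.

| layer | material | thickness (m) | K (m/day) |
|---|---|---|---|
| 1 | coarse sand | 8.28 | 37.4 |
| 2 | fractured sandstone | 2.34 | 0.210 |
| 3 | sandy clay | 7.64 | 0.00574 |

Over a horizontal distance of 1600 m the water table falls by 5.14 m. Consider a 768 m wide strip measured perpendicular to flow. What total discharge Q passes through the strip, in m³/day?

765

Flow is parallel to layering, so each bed carries its own Darcy discharge and the transmissivities add.
Σ(K_i·b_i) = 37.4×8.28 + 0.210×2.34 + 0.00574×7.64 = 310.2 m²/day.
Hydraulic gradient i = Δh / L = 5.14 / 1600 = 0.003212.
Q = Σ(K_i·b_i) · W · i = 310.2 × 768 × 0.003212 = 765.3 m³/day.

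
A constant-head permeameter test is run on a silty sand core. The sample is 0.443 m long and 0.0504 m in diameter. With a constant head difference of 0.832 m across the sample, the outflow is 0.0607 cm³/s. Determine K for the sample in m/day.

Cross-sectional area A = π·(d/2)² = π × (0.0504/2)² = 0.001995 m².
Convert discharge: 0.0607 cm³/s = 6.070e-08 m³/s.
Darcy's law rearranged: K = Q·L / (A·Δh) = 6.070e-08 × 0.443 / (0.001995 × 0.832) = 1.620e-05 m/s = 1.400 m/day.

1.40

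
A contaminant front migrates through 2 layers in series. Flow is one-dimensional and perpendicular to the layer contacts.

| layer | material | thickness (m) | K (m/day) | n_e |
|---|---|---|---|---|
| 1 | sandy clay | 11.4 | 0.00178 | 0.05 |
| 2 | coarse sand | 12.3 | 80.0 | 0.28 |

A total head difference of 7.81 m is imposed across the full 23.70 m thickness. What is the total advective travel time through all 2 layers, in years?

With flow normal to the layers, continuity requires the same specific discharge q through every layer.
Σ(b_i/K_i) = 11.4/0.00178 + 12.3/80.0 = 6405 d.
q = Δh / Σ(b_i/K_i) = 7.81 / 6405 = 0.001219 m/day.
In each layer the seepage velocity is v_i = q/n_i, so the layer transit time is t_i = b_i·n_i / q:
  layer 1 (sandy clay): t_1 = 11.4 × 0.05 / 0.001219 = 467.4 d
  layer 2 (coarse sand): t_2 = 12.3 × 0.28 / 0.001219 = 2824 d
Total t = Σ t_i = 3292 days = 9.012 years.

9.01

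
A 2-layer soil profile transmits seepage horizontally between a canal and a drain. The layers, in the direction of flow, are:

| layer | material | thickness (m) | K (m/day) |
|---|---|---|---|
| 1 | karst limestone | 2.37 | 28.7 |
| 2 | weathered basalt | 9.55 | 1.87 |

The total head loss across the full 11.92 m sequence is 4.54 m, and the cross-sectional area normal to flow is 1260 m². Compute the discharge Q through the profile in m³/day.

1100

Flow is perpendicular to layering, so the layers act in series and the equivalent K is the thickness-weighted harmonic mean.
Total thickness L = 2.37 + 9.55 = 11.92 m.
Σ(b_i/K_i) = 2.37/28.7 + 9.55/1.87 = 5.190 d.
K_eq = L / Σ(b_i/K_i) = 11.92 / 5.190 = 2.297 m/day.
Q = K_eq · A · (Δh/L) = 2.297 × 1260 × (4.54/11.92) = 1102 m³/day.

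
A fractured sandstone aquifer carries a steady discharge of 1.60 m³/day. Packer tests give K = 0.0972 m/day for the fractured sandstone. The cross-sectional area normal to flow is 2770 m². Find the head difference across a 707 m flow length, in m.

4.20

From Q = K·A·i, i = Q / (K·A) = 1.60 / (0.09720 × 2770) = 0.005943.
Head loss Δh = i · L = 0.005943 × 707 = 4.201 m.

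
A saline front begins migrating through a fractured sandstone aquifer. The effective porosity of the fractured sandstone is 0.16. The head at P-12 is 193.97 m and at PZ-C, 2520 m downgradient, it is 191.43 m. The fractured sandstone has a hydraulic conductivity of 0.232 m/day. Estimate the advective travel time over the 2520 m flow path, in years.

4720

Hydraulic gradient i = (193.97 − 191.43) / 2520 = 2.54 / 2520 = 0.001008.
Darcy flux q = K · i = 0.2320 × 0.001008 = 0.0002338 m/day.
Seepage velocity v = q / n_e = 0.0002338 / 0.16 = 0.001462 m/day.
Travel time t = L / v = 2520 / 0.001462 = 1.724e+06 days = 4721 years.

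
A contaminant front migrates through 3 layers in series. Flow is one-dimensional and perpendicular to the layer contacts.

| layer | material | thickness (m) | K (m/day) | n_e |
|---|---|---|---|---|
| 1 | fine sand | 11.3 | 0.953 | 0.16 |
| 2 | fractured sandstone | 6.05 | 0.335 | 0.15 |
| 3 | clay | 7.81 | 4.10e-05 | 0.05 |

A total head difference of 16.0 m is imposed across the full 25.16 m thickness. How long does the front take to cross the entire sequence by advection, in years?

101

With flow normal to the layers, continuity requires the same specific discharge q through every layer.
Σ(b_i/K_i) = 11.3/0.953 + 6.05/0.335 + 7.81/4.10e-05 = 1.905e+05 d.
q = Δh / Σ(b_i/K_i) = 16.0 / 1.905e+05 = 8.398e-05 m/day.
In each layer the seepage velocity is v_i = q/n_i, so the layer transit time is t_i = b_i·n_i / q:
  layer 1 (fine sand): t_1 = 11.3 × 0.16 / 8.398e-05 = 21529 d
  layer 2 (fractured sandstone): t_2 = 6.05 × 0.15 / 8.398e-05 = 10806 d
  layer 3 (clay): t_3 = 7.81 × 0.05 / 8.398e-05 = 4650 d
Total t = Σ t_i = 36984 days = 101.3 years.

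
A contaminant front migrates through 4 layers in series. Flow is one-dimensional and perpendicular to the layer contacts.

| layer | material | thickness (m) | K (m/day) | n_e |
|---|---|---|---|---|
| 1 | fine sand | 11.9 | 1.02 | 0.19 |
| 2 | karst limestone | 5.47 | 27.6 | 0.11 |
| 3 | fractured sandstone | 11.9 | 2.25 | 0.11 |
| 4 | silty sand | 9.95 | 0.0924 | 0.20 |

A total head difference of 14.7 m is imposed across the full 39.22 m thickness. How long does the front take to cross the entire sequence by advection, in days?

With flow normal to the layers, continuity requires the same specific discharge q through every layer.
Σ(b_i/K_i) = 11.9/1.02 + 5.47/27.6 + 11.9/2.25 + 9.95/0.0924 = 124.8 d.
q = Δh / Σ(b_i/K_i) = 14.7 / 124.8 = 0.1178 m/day.
In each layer the seepage velocity is v_i = q/n_i, so the layer transit time is t_i = b_i·n_i / q:
  layer 1 (fine sand): t_1 = 11.9 × 0.19 / 0.1178 = 19.20 d
  layer 2 (karst limestone): t_2 = 5.47 × 0.11 / 0.1178 = 5.110 d
  layer 3 (fractured sandstone): t_3 = 11.9 × 0.11 / 0.1178 = 11.12 d
  layer 4 (silty sand): t_4 = 9.95 × 0.20 / 0.1178 = 16.90 d
Total t = Σ t_i = 52.33 days.

52.3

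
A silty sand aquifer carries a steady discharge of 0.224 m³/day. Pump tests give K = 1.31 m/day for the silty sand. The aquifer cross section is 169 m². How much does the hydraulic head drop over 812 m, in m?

From Q = K·A·i, i = Q / (K·A) = 0.224 / (1.310 × 169.0) = 0.001012.
Head loss Δh = i · L = 0.001012 × 812 = 0.8216 m.

0.822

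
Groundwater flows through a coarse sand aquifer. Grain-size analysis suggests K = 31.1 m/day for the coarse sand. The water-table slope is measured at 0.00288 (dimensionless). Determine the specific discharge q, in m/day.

Hydraulic gradient i = 0.00288.
Specific discharge q = K · i = 31.10 × 0.002880 = 0.08957 m/day.

0.0896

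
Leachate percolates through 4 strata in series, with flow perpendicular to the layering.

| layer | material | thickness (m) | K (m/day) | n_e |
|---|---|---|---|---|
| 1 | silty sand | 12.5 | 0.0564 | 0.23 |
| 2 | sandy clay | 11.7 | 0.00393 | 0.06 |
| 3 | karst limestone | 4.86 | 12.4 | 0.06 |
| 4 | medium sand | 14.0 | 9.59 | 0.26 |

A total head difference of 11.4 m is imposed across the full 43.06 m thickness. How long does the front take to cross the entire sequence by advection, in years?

5.77

With flow normal to the layers, continuity requires the same specific discharge q through every layer.
Σ(b_i/K_i) = 12.5/0.0564 + 11.7/0.00393 + 4.86/12.4 + 14.0/9.59 = 3201 d.
q = Δh / Σ(b_i/K_i) = 11.4 / 3201 = 0.003562 m/day.
In each layer the seepage velocity is v_i = q/n_i, so the layer transit time is t_i = b_i·n_i / q:
  layer 1 (silty sand): t_1 = 12.5 × 0.23 / 0.003562 = 807.2 d
  layer 2 (sandy clay): t_2 = 11.7 × 0.06 / 0.003562 = 197.1 d
  layer 3 (karst limestone): t_3 = 4.86 × 0.06 / 0.003562 = 81.87 d
  layer 4 (medium sand): t_4 = 14.0 × 0.26 / 0.003562 = 1022 d
Total t = Σ t_i = 2108 days = 5.772 years.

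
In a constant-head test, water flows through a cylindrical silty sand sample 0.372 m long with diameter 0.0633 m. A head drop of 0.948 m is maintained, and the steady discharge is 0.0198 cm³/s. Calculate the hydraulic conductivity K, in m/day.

Cross-sectional area A = π·(d/2)² = π × (0.0633/2)² = 0.003147 m².
Convert discharge: 0.0198 cm³/s = 1.980e-08 m³/s.
Darcy's law rearranged: K = Q·L / (A·Δh) = 1.980e-08 × 0.372 / (0.003147 × 0.948) = 2.469e-06 m/s = 0.2133 m/day.

0.213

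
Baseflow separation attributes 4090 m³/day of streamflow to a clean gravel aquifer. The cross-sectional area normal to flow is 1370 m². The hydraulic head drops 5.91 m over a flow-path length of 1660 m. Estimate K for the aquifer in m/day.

839

Hydraulic gradient i = Δh / L = 5.91 / 1660 = 0.003560.
From Q = K·A·i, K = Q / (A·i) = 4090 / (1370 × 0.003560) = 838.5 m/day.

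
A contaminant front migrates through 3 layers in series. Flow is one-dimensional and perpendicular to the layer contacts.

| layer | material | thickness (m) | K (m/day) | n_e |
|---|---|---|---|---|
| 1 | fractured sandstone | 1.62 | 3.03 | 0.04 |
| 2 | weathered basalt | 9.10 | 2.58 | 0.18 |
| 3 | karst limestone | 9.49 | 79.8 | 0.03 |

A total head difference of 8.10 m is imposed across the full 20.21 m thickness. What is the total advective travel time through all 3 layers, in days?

1.03

With flow normal to the layers, continuity requires the same specific discharge q through every layer.
Σ(b_i/K_i) = 1.62/3.03 + 9.10/2.58 + 9.49/79.8 = 4.181 d.
q = Δh / Σ(b_i/K_i) = 8.10 / 4.181 = 1.937 m/day.
In each layer the seepage velocity is v_i = q/n_i, so the layer transit time is t_i = b_i·n_i / q:
  layer 1 (fractured sandstone): t_1 = 1.62 × 0.04 / 1.937 = 0.03345 d
  layer 2 (weathered basalt): t_2 = 9.10 × 0.18 / 1.937 = 0.8454 d
  layer 3 (karst limestone): t_3 = 9.49 × 0.03 / 1.937 = 0.1469 d
Total t = Σ t_i = 1.026 days.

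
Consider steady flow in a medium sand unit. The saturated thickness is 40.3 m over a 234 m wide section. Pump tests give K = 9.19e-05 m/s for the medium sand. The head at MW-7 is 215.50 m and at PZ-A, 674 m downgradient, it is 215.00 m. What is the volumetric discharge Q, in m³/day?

55.5

Convert K: 9.19e-05 m/s × 86400 = 7.940 m/day.
Cross-sectional area A = 234 × 40.3 = 9430 m².
Hydraulic gradient i = (215.50 − 215.00) / 674 = 0.5 / 674 = 0.0007418.
Darcy's law: Q = K · A · i = 7.940 × 9430 × 0.0007418 = 55.55 m³/day.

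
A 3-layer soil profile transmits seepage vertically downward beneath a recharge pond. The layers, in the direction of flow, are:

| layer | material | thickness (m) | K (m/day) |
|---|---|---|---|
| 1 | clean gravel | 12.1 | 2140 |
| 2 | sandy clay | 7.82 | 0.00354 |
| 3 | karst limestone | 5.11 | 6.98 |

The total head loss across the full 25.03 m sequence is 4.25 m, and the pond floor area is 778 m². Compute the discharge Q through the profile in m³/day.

Flow is perpendicular to layering, so the layers act in series and the equivalent K is the thickness-weighted harmonic mean.
Total thickness L = 12.1 + 7.82 + 5.11 = 25.03 m.
Σ(b_i/K_i) = 12.1/2140 + 7.82/0.00354 + 5.11/6.98 = 2210 d.
K_eq = L / Σ(b_i/K_i) = 25.03 / 2210 = 0.01133 m/day.
Q = K_eq · A · (Δh/L) = 0.01133 × 778 × (4.25/25.03) = 1.496 m³/day.

1.50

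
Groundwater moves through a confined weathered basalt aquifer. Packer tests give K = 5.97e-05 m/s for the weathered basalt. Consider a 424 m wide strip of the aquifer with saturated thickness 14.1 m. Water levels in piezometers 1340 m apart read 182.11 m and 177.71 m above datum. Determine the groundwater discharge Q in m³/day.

Convert K: 5.97e-05 m/s × 86400 = 5.158 m/day.
Cross-sectional area A = 424 × 14.1 = 5978 m².
Hydraulic gradient i = (182.11 − 177.71) / 1340 = 4.4 / 1340 = 0.003284.
Darcy's law: Q = K · A · i = 5.158 × 5978 × 0.003284 = 101.3 m³/day.

101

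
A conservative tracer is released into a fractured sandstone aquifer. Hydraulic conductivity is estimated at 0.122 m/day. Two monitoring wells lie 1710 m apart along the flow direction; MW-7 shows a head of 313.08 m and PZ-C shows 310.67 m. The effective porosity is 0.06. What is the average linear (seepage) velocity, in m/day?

0.00287

Hydraulic gradient i = (313.08 − 310.67) / 1710 = 2.41 / 1710 = 0.001409.
Darcy flux q = K · i = 0.1220 × 0.001409 = 0.0001719 m/day.
Seepage velocity v = q / n_e = 0.0001719 / 0.06 = 0.002866 m/day.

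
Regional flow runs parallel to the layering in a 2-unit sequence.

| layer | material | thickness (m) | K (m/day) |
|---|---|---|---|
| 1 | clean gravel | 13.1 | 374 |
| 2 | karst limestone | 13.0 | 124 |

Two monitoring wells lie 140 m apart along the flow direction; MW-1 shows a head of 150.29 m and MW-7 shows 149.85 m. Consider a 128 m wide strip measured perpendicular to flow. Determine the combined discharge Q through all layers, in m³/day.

Flow is parallel to layering, so each bed carries its own Darcy discharge and the transmissivities add.
Σ(K_i·b_i) = 374×13.1 + 124×13.0 = 6511 m²/day.
Hydraulic gradient i = (150.29 − 149.85) / 140 = 0.44 / 140 = 0.003143.
Q = Σ(K_i·b_i) · W · i = 6511 × 128 × 0.003143 = 2619 m³/day.

2620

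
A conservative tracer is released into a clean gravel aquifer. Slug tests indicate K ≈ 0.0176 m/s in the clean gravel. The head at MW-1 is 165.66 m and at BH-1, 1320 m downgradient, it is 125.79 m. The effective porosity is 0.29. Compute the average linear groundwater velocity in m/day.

Convert K: 0.0176 m/s × 86400 = 1521 m/day.
Hydraulic gradient i = (165.66 − 125.79) / 1320 = 39.87 / 1320 = 0.03020.
Darcy flux q = K · i = 1521 × 0.03020 = 45.93 m/day.
Seepage velocity v = q / n_e = 45.93 / 0.29 = 158.4 m/day.

158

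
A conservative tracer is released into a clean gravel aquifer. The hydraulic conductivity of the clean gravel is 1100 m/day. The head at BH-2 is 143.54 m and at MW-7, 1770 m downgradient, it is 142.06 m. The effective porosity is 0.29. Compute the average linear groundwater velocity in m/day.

3.17

Hydraulic gradient i = (143.54 − 142.06) / 1770 = 1.48 / 1770 = 0.0008362.
Darcy flux q = K · i = 1100 × 0.0008362 = 0.9198 m/day.
Seepage velocity v = q / n_e = 0.9198 / 0.29 = 3.172 m/day.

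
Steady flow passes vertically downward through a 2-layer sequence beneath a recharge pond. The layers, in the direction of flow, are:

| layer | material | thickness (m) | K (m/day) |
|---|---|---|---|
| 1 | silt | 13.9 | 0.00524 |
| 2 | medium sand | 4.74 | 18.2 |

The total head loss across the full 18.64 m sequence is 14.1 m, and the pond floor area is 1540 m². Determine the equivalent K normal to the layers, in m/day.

0.00703

Flow is perpendicular to layering, so the layers act in series and the equivalent K is the thickness-weighted harmonic mean.
Total thickness L = 13.9 + 4.74 = 18.64 m.
Σ(b_i/K_i) = 13.9/0.00524 + 4.74/18.2 = 2653 d.
K_eq = L / Σ(b_i/K_i) = 18.64 / 2653 = 0.007026 m/day.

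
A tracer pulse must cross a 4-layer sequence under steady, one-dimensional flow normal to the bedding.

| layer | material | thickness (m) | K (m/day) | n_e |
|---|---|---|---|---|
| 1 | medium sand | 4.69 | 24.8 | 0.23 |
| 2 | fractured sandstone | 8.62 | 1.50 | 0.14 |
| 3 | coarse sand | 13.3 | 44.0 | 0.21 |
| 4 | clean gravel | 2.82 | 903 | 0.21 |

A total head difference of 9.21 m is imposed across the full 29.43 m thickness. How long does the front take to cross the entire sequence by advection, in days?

3.84

With flow normal to the layers, continuity requires the same specific discharge q through every layer.
Σ(b_i/K_i) = 4.69/24.8 + 8.62/1.50 + 13.3/44.0 + 2.82/903 = 6.241 d.
q = Δh / Σ(b_i/K_i) = 9.21 / 6.241 = 1.476 m/day.
In each layer the seepage velocity is v_i = q/n_i, so the layer transit time is t_i = b_i·n_i / q:
  layer 1 (medium sand): t_1 = 4.69 × 0.23 / 1.476 = 0.7310 d
  layer 2 (fractured sandstone): t_2 = 8.62 × 0.14 / 1.476 = 0.8178 d
  layer 3 (coarse sand): t_3 = 13.3 × 0.21 / 1.476 = 1.893 d
  layer 4 (clean gravel): t_4 = 2.82 × 0.21 / 1.476 = 0.4013 d
Total t = Σ t_i = 3.843 days.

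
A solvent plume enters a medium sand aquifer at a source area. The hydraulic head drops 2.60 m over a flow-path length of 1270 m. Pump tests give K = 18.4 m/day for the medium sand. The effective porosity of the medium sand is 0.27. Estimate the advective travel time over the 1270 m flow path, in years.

24.9

Hydraulic gradient i = Δh / L = 2.60 / 1270 = 0.002047.
Darcy flux q = K · i = 18.40 × 0.002047 = 0.03767 m/day.
Seepage velocity v = q / n_e = 0.03767 / 0.27 = 0.1395 m/day.
Travel time t = L / v = 1270 / 0.1395 = 9103 days = 24.92 years.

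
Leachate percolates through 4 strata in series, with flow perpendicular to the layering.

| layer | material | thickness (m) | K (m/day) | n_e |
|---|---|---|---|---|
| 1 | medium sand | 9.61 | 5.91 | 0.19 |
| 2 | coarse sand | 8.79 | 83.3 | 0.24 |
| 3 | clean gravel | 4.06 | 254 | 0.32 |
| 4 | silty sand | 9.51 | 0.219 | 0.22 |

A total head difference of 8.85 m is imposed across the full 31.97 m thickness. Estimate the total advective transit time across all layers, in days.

With flow normal to the layers, continuity requires the same specific discharge q through every layer.
Σ(b_i/K_i) = 9.61/5.91 + 8.79/83.3 + 4.06/254 + 9.51/0.219 = 45.17 d.
q = Δh / Σ(b_i/K_i) = 8.85 / 45.17 = 0.1959 m/day.
In each layer the seepage velocity is v_i = q/n_i, so the layer transit time is t_i = b_i·n_i / q:
  layer 1 (medium sand): t_1 = 9.61 × 0.19 / 0.1959 = 9.320 d
  layer 2 (coarse sand): t_2 = 8.79 × 0.24 / 0.1959 = 10.77 d
  layer 3 (clean gravel): t_3 = 4.06 × 0.32 / 0.1959 = 6.631 d
  layer 4 (silty sand): t_4 = 9.51 × 0.22 / 0.1959 = 10.68 d
Total t = Σ t_i = 37.40 days.

37.4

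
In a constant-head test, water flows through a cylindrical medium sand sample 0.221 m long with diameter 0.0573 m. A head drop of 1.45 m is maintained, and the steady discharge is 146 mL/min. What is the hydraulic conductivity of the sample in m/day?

12.4

Cross-sectional area A = π·(d/2)² = π × (0.0573/2)² = 0.002579 m².
Convert discharge: 146 mL/min = 2.433e-06 m³/s.
Darcy's law rearranged: K = Q·L / (A·Δh) = 2.433e-06 × 0.221 / (0.002579 × 1.45) = 0.0001438 m/s = 12.43 m/day.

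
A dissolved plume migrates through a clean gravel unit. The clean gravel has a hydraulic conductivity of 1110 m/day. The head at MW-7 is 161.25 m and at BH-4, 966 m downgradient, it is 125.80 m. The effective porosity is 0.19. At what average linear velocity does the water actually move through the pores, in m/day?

214

Hydraulic gradient i = (161.25 − 125.80) / 966 = 35.45 / 966 = 0.03670.
Darcy flux q = K · i = 1110 × 0.03670 = 40.73 m/day.
Seepage velocity v = q / n_e = 40.73 / 0.19 = 214.4 m/day.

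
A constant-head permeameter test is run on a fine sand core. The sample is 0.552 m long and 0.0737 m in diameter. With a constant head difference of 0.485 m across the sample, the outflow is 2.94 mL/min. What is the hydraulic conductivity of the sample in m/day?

Cross-sectional area A = π·(d/2)² = π × (0.0737/2)² = 0.004266 m².
Convert discharge: 2.94 mL/min = 4.900e-08 m³/s.
Darcy's law rearranged: K = Q·L / (A·Δh) = 4.900e-08 × 0.552 / (0.004266 × 0.485) = 1.307e-05 m/s = 1.129 m/day.

1.13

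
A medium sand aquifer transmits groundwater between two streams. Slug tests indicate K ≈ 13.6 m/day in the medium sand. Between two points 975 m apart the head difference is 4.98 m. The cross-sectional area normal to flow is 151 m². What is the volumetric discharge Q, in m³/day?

10.5

Hydraulic gradient i = Δh / L = 4.98 / 975 = 0.005108.
Darcy's law: Q = K · A · i = 13.60 × 151.0 × 0.005108 = 10.49 m³/day.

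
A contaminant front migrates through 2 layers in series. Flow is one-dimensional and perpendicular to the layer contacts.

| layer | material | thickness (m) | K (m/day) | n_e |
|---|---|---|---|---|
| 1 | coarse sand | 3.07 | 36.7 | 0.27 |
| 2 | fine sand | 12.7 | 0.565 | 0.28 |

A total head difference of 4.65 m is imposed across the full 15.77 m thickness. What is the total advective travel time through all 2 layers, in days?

21.3

With flow normal to the layers, continuity requires the same specific discharge q through every layer.
Σ(b_i/K_i) = 3.07/36.7 + 12.7/0.565 = 22.56 d.
q = Δh / Σ(b_i/K_i) = 4.65 / 22.56 = 0.2061 m/day.
In each layer the seepage velocity is v_i = q/n_i, so the layer transit time is t_i = b_i·n_i / q:
  layer 1 (coarse sand): t_1 = 3.07 × 0.27 / 0.2061 = 4.022 d
  layer 2 (fine sand): t_2 = 12.7 × 0.28 / 0.2061 = 17.25 d
Total t = Σ t_i = 21.28 days.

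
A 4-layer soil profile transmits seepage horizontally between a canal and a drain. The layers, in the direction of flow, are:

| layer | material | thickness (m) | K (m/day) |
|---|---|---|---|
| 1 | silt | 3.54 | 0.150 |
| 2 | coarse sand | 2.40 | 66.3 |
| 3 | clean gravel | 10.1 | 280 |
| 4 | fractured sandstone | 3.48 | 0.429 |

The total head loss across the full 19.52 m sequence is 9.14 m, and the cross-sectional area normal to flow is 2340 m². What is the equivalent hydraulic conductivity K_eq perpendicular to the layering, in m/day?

0.614

Flow is perpendicular to layering, so the layers act in series and the equivalent K is the thickness-weighted harmonic mean.
Total thickness L = 3.54 + 2.40 + 10.1 + 3.48 = 19.52 m.
Σ(b_i/K_i) = 3.54/0.150 + 2.40/66.3 + 10.1/280 + 3.48/0.429 = 31.78 d.
K_eq = L / Σ(b_i/K_i) = 19.52 / 31.78 = 0.6141 m/day.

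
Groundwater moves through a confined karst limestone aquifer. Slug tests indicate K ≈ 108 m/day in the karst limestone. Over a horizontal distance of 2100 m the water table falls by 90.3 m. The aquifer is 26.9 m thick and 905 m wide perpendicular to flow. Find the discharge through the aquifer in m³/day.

Cross-sectional area A = 905 × 26.9 = 24344 m².
Hydraulic gradient i = Δh / L = 90.3 / 2100 = 0.04300.
Darcy's law: Q = K · A · i = 108.0 × 24344 × 0.04300 = 1.131e+05 m³/day.

113000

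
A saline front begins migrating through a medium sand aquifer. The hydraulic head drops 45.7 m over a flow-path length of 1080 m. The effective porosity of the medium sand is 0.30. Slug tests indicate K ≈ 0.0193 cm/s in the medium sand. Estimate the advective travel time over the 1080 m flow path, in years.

1.26

Convert K: 0.0193 cm/s × 864 = 16.68 m/day.
Hydraulic gradient i = Δh / L = 45.7 / 1080 = 0.04231.
Darcy flux q = K · i = 16.68 × 0.04231 = 0.7056 m/day.
Seepage velocity v = q / n_e = 0.7056 / 0.30 = 2.352 m/day.
Travel time t = L / v = 1080 / 2.352 = 459.2 days = 1.257 years.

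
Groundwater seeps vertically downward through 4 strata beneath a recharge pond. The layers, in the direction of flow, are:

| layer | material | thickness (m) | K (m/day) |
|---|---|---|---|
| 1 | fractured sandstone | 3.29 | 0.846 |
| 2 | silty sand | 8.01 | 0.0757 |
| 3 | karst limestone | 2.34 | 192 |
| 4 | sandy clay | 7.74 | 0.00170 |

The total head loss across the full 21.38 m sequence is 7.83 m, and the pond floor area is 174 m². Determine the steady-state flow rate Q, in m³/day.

Flow is perpendicular to layering, so the layers act in series and the equivalent K is the thickness-weighted harmonic mean.
Total thickness L = 3.29 + 8.01 + 2.34 + 7.74 = 21.38 m.
Σ(b_i/K_i) = 3.29/0.846 + 8.01/0.0757 + 2.34/192 + 7.74/0.00170 = 4663 d.
K_eq = L / Σ(b_i/K_i) = 21.38 / 4663 = 0.004585 m/day.
Q = K_eq · A · (Δh/L) = 0.004585 × 174 × (7.83/21.38) = 0.2922 m³/day.

0.292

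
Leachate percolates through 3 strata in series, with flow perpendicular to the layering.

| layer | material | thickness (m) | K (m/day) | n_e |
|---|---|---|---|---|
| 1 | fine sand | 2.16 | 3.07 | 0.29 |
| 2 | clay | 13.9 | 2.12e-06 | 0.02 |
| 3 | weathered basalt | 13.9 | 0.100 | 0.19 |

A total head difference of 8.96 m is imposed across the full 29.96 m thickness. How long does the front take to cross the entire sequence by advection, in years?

7100

With flow normal to the layers, continuity requires the same specific discharge q through every layer.
Σ(b_i/K_i) = 2.16/3.07 + 13.9/2.12e-06 + 13.9/0.100 = 6.557e+06 d.
q = Δh / Σ(b_i/K_i) = 8.96 / 6.557e+06 = 1.367e-06 m/day.
In each layer the seepage velocity is v_i = q/n_i, so the layer transit time is t_i = b_i·n_i / q:
  layer 1 (fine sand): t_1 = 2.16 × 0.29 / 1.367e-06 = 4.584e+05 d
  layer 2 (clay): t_2 = 13.9 × 0.02 / 1.367e-06 = 2.034e+05 d
  layer 3 (weathered basalt): t_3 = 13.9 × 0.19 / 1.367e-06 = 1.933e+06 d
Total t = Σ t_i = 2.594e+06 days = 7103 years.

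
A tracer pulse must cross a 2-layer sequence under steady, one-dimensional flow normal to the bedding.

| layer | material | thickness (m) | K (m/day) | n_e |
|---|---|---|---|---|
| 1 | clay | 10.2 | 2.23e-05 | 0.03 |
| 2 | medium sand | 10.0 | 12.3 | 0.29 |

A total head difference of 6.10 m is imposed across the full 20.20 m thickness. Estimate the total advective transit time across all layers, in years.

658

With flow normal to the layers, continuity requires the same specific discharge q through every layer.
Σ(b_i/K_i) = 10.2/2.23e-05 + 10.0/12.3 = 4.574e+05 d.
q = Δh / Σ(b_i/K_i) = 6.10 / 4.574e+05 = 1.334e-05 m/day.
In each layer the seepage velocity is v_i = q/n_i, so the layer transit time is t_i = b_i·n_i / q:
  layer 1 (clay): t_1 = 10.2 × 0.03 / 1.334e-05 = 22945 d
  layer 2 (medium sand): t_2 = 10.0 × 0.29 / 1.334e-05 = 2.175e+05 d
Total t = Σ t_i = 2.404e+05 days = 658.2 years.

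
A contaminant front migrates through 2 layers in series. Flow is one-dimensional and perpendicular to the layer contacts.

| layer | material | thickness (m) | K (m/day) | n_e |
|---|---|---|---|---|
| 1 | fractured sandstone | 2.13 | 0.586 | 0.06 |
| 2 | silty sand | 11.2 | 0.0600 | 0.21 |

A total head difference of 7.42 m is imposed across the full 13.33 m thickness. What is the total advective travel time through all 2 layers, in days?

63.6

With flow normal to the layers, continuity requires the same specific discharge q through every layer.
Σ(b_i/K_i) = 2.13/0.586 + 11.2/0.0600 = 190.3 d.
q = Δh / Σ(b_i/K_i) = 7.42 / 190.3 = 0.03899 m/day.
In each layer the seepage velocity is v_i = q/n_i, so the layer transit time is t_i = b_i·n_i / q:
  layer 1 (fractured sandstone): t_1 = 2.13 × 0.06 / 0.03899 = 3.278 d
  layer 2 (silty sand): t_2 = 11.2 × 0.21 / 0.03899 = 60.32 d
Total t = Σ t_i = 63.60 days.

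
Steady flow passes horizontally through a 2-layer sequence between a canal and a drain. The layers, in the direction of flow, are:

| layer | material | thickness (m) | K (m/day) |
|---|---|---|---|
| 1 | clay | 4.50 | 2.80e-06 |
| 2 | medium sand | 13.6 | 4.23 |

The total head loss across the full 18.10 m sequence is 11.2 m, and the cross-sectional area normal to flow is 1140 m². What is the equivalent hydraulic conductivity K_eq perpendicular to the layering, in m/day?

1.13e-05

Flow is perpendicular to layering, so the layers act in series and the equivalent K is the thickness-weighted harmonic mean.
Total thickness L = 4.50 + 13.6 = 18.10 m.
Σ(b_i/K_i) = 4.50/2.80e-06 + 13.6/4.23 = 1.607e+06 d.
K_eq = L / Σ(b_i/K_i) = 18.10 / 1.607e+06 = 1.126e-05 m/day.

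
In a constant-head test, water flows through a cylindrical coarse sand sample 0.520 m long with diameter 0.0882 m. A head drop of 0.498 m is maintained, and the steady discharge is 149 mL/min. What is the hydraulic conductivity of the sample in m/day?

36.7

Cross-sectional area A = π·(d/2)² = π × (0.0882/2)² = 0.006110 m².
Convert discharge: 149 mL/min = 2.483e-06 m³/s.
Darcy's law rearranged: K = Q·L / (A·Δh) = 2.483e-06 × 0.520 / (0.006110 × 0.498) = 0.0004244 m/s = 36.67 m/day.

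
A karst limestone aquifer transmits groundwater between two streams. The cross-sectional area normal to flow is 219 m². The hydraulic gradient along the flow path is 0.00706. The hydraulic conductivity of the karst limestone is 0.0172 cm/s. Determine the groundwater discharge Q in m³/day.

Convert K: 0.0172 cm/s × 864 = 14.86 m/day.
Hydraulic gradient i = 0.00706.
Darcy's law: Q = K · A · i = 14.86 × 219.0 × 0.007060 = 22.98 m³/day.

23.0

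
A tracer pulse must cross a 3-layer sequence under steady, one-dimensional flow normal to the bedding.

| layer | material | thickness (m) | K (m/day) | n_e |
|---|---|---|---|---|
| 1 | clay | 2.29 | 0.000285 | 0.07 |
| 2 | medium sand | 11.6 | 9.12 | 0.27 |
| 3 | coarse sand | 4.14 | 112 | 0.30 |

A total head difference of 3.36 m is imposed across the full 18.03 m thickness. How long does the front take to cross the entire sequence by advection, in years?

With flow normal to the layers, continuity requires the same specific discharge q through every layer.
Σ(b_i/K_i) = 2.29/0.000285 + 11.6/9.12 + 4.14/112 = 8036 d.
q = Δh / Σ(b_i/K_i) = 3.36 / 8036 = 0.0004181 m/day.
In each layer the seepage velocity is v_i = q/n_i, so the layer transit time is t_i = b_i·n_i / q:
  layer 1 (clay): t_1 = 2.29 × 0.07 / 0.0004181 = 383.4 d
  layer 2 (medium sand): t_2 = 11.6 × 0.27 / 0.0004181 = 7491 d
  layer 3 (coarse sand): t_3 = 4.14 × 0.30 / 0.0004181 = 2971 d
Total t = Σ t_i = 10845 days = 29.69 years.

29.7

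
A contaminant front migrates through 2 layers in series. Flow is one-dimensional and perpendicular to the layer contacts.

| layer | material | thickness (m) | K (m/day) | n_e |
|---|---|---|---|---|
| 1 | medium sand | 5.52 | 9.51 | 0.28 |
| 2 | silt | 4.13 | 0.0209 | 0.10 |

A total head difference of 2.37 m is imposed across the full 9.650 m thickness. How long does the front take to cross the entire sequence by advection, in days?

With flow normal to the layers, continuity requires the same specific discharge q through every layer.
Σ(b_i/K_i) = 5.52/9.51 + 4.13/0.0209 = 198.2 d.
q = Δh / Σ(b_i/K_i) = 2.37 / 198.2 = 0.01196 m/day.
In each layer the seepage velocity is v_i = q/n_i, so the layer transit time is t_i = b_i·n_i / q:
  layer 1 (medium sand): t_1 = 5.52 × 0.28 / 0.01196 = 129.2 d
  layer 2 (silt): t_2 = 4.13 × 0.10 / 0.01196 = 34.54 d
Total t = Σ t_i = 163.8 days.

164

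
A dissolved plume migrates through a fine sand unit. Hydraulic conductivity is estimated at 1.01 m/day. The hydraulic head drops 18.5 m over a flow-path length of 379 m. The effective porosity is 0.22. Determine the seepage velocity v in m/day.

0.224

Hydraulic gradient i = Δh / L = 18.5 / 379 = 0.04881.
Darcy flux q = K · i = 1.010 × 0.04881 = 0.04930 m/day.
Seepage velocity v = q / n_e = 0.04930 / 0.22 = 0.2241 m/day.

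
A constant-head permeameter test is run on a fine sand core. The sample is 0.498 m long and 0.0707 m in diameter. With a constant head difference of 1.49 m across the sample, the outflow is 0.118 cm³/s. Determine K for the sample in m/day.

Cross-sectional area A = π·(d/2)² = π × (0.0707/2)² = 0.003926 m².
Convert discharge: 0.118 cm³/s = 1.180e-07 m³/s.
Darcy's law rearranged: K = Q·L / (A·Δh) = 1.180e-07 × 0.498 / (0.003926 × 1.49) = 1.005e-05 m/s = 0.8680 m/day.

0.868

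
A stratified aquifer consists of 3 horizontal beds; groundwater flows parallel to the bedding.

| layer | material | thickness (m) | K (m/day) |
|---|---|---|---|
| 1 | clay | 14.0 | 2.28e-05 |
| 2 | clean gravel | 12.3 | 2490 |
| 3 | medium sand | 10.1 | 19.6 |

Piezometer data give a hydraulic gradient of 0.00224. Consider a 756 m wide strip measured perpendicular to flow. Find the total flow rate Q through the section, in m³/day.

52200

Flow is parallel to layering, so each bed carries its own Darcy discharge and the transmissivities add.
Σ(K_i·b_i) = 2.28e-05×14.0 + 2490×12.3 + 19.6×10.1 = 30825 m²/day.
Hydraulic gradient i = 0.00224.
Q = Σ(K_i·b_i) · W · i = 30825 × 756 × 0.002240 = 52200 m³/day.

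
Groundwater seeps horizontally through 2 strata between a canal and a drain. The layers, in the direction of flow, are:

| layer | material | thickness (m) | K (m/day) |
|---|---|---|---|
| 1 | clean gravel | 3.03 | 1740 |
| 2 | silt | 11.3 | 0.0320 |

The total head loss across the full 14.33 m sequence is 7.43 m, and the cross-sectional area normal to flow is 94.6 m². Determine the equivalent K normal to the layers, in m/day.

Flow is perpendicular to layering, so the layers act in series and the equivalent K is the thickness-weighted harmonic mean.
Total thickness L = 3.03 + 11.3 = 14.33 m.
Σ(b_i/K_i) = 3.03/1740 + 11.3/0.0320 = 353.1 d.
K_eq = L / Σ(b_i/K_i) = 14.33 / 353.1 = 0.04058 m/day.

0.0406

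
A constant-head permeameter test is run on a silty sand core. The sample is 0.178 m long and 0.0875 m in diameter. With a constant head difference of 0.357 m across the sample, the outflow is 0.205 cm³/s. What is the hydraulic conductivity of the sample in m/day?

Cross-sectional area A = π·(d/2)² = π × (0.0875/2)² = 0.006013 m².
Convert discharge: 0.205 cm³/s = 2.050e-07 m³/s.
Darcy's law rearranged: K = Q·L / (A·Δh) = 2.050e-07 × 0.178 / (0.006013 × 0.357) = 1.700e-05 m/s = 1.469 m/day.

1.47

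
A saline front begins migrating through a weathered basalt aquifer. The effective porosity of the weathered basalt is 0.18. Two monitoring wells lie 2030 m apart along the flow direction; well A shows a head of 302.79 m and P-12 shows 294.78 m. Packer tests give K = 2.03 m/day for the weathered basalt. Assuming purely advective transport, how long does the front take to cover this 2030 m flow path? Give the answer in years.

Hydraulic gradient i = (302.79 − 294.78) / 2030 = 8.01 / 2030 = 0.003946.
Darcy flux q = K · i = 2.030 × 0.003946 = 0.008010 m/day.
Seepage velocity v = q / n_e = 0.008010 / 0.18 = 0.04450 m/day.
Travel time t = L / v = 2030 / 0.04450 = 45618 days = 124.9 years.

125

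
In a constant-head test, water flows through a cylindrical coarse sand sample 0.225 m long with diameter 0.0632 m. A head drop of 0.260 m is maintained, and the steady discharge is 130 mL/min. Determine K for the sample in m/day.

Cross-sectional area A = π·(d/2)² = π × (0.0632/2)² = 0.003137 m².
Convert discharge: 130 mL/min = 2.167e-06 m³/s.
Darcy's law rearranged: K = Q·L / (A·Δh) = 2.167e-06 × 0.225 / (0.003137 × 0.260) = 0.0005977 m/s = 51.64 m/day.

51.6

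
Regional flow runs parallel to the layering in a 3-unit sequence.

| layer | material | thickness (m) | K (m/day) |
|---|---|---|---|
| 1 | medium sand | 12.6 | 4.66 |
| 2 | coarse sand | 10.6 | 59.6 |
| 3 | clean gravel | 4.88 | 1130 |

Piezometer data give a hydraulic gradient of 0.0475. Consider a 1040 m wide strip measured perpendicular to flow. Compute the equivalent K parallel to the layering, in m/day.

Flow is parallel to layering, so each bed carries its own Darcy discharge and the transmissivities add.
Σ(K_i·b_i) = 4.66×12.6 + 59.6×10.6 + 1130×4.88 = 6205 m²/day.
Total thickness b = 28.08 m, so K_eq = Σ(K_i·b_i)/b = 221.0 m/day.

221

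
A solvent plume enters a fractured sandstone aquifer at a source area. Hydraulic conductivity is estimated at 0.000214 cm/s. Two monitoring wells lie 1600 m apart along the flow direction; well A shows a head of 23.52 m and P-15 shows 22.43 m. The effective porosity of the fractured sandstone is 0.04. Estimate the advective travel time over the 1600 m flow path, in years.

1390

Convert K: 0.000214 cm/s × 864 = 0.1849 m/day.
Hydraulic gradient i = (23.52 − 22.43) / 1600 = 1.09 / 1600 = 0.0006812.
Darcy flux q = K · i = 0.1849 × 0.0006812 = 0.0001260 m/day.
Seepage velocity v = q / n_e = 0.0001260 / 0.04 = 0.003149 m/day.
Travel time t = L / v = 1600 / 0.003149 = 5.081e+05 days = 1391 years.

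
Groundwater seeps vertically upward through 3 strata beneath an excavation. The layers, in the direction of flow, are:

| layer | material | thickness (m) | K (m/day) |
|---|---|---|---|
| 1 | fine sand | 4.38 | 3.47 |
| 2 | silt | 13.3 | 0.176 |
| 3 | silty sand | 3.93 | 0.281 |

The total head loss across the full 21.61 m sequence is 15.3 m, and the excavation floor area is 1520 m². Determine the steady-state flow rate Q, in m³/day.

256

Flow is perpendicular to layering, so the layers act in series and the equivalent K is the thickness-weighted harmonic mean.
Total thickness L = 4.38 + 13.3 + 3.93 = 21.61 m.
Σ(b_i/K_i) = 4.38/3.47 + 13.3/0.176 + 3.93/0.281 = 90.82 d.
K_eq = L / Σ(b_i/K_i) = 21.61 / 90.82 = 0.2380 m/day.
Q = K_eq · A · (Δh/L) = 0.2380 × 1520 × (15.3/21.61) = 256.1 m³/day.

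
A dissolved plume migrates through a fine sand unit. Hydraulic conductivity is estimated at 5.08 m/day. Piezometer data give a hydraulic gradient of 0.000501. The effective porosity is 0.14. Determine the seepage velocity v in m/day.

0.0182

Hydraulic gradient i = 0.000501.
Darcy flux q = K · i = 5.080 × 0.0005010 = 0.002545 m/day.
Seepage velocity v = q / n_e = 0.002545 / 0.14 = 0.01818 m/day.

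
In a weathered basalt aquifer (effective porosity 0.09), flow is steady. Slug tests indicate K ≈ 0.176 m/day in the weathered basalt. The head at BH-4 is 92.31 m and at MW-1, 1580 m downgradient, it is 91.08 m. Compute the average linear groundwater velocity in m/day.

Hydraulic gradient i = (92.31 − 91.08) / 1580 = 1.23 / 1580 = 0.0007785.
Darcy flux q = K · i = 0.1760 × 0.0007785 = 0.0001370 m/day.
Seepage velocity v = q / n_e = 0.0001370 / 0.09 = 0.001522 m/day.

0.00152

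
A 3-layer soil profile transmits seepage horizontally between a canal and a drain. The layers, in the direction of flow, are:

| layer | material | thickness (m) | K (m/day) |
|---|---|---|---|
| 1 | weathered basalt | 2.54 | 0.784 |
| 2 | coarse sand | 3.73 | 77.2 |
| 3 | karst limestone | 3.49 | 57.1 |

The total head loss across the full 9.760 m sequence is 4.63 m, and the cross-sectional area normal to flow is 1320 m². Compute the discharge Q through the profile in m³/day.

Flow is perpendicular to layering, so the layers act in series and the equivalent K is the thickness-weighted harmonic mean.
Total thickness L = 2.54 + 3.73 + 3.49 = 9.760 m.
Σ(b_i/K_i) = 2.54/0.784 + 3.73/77.2 + 3.49/57.1 = 3.349 d.
K_eq = L / Σ(b_i/K_i) = 9.760 / 3.349 = 2.914 m/day.
Q = K_eq · A · (Δh/L) = 2.914 × 1320 × (4.63/9.760) = 1825 m³/day.

1820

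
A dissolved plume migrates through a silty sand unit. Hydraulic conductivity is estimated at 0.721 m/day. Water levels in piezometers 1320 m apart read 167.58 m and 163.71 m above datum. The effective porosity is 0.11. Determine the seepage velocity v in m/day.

0.0192

Hydraulic gradient i = (167.58 − 163.71) / 1320 = 3.87 / 1320 = 0.002932.
Darcy flux q = K · i = 0.7210 × 0.002932 = 0.002114 m/day.
Seepage velocity v = q / n_e = 0.002114 / 0.11 = 0.01922 m/day.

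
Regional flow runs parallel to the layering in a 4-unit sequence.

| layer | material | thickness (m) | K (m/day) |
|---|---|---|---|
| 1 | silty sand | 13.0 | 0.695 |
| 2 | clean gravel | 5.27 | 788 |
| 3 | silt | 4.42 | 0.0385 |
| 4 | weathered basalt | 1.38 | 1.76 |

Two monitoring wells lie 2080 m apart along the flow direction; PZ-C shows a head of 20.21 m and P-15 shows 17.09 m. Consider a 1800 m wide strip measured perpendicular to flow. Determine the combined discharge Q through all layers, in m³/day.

Flow is parallel to layering, so each bed carries its own Darcy discharge and the transmissivities add.
Σ(K_i·b_i) = 0.695×13.0 + 788×5.27 + 0.0385×4.42 + 1.76×1.38 = 4164 m²/day.
Hydraulic gradient i = (20.21 − 17.09) / 2080 = 3.12 / 2080 = 0.001500.
Q = Σ(K_i·b_i) · W · i = 4164 × 1800 × 0.001500 = 11244 m³/day.

11200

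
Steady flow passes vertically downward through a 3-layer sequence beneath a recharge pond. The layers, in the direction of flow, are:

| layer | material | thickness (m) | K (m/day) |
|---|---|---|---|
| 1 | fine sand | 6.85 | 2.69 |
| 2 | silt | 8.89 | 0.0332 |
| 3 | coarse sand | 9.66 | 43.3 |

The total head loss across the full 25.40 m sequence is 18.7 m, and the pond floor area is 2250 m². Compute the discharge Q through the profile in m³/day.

Flow is perpendicular to layering, so the layers act in series and the equivalent K is the thickness-weighted harmonic mean.
Total thickness L = 6.85 + 8.89 + 9.66 = 25.40 m.
Σ(b_i/K_i) = 6.85/2.69 + 8.89/0.0332 + 9.66/43.3 = 270.5 d.
K_eq = L / Σ(b_i/K_i) = 25.40 / 270.5 = 0.09389 m/day.
Q = K_eq · A · (Δh/L) = 0.09389 × 2250 × (18.7/25.40) = 155.5 m³/day.

156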